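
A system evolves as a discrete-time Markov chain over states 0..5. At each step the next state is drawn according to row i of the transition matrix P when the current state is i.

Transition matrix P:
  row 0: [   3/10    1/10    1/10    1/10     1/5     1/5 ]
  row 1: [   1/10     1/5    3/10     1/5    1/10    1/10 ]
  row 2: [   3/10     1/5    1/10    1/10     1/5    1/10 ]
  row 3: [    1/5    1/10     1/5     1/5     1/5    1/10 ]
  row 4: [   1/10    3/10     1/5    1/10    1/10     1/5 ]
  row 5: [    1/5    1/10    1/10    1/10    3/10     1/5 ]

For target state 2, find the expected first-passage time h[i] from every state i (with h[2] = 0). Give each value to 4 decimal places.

First-step conditioning: h[2] = 0; for i ≠ 2, h[i] = 1 + Σ_k P[i][k]·h[k].
  h[0] = 1 + 3/10·h[0] + 1/10·h[1] + 1/10·h[3] + 1/5·h[4] + 1/5·h[5]
  h[1] = 1 + 1/10·h[0] + 1/5·h[1] + 1/5·h[3] + 1/10·h[4] + 1/10·h[5]
  h[3] = 1 + 1/5·h[0] + 1/10·h[1] + 1/5·h[3] + 1/5·h[4] + 1/10·h[5]
  h[4] = 1 + 1/10·h[0] + 3/10·h[1] + 1/10·h[3] + 1/10·h[4] + 1/5·h[5]
  h[5] = 1 + 1/5·h[0] + 1/10·h[1] + 1/10·h[3] + 3/10·h[4] + 1/5·h[5]
Solving the 5×5 linear system over states ≠ 2 gives exactly h = [91100/14717, 71200/14717, 0, 81110/14717, 79200/14717, 89910/14717] (h[2] = 0 is the target).

h = [6.1901, 4.8379, 0.0000, 5.5113, 5.3815, 6.1093]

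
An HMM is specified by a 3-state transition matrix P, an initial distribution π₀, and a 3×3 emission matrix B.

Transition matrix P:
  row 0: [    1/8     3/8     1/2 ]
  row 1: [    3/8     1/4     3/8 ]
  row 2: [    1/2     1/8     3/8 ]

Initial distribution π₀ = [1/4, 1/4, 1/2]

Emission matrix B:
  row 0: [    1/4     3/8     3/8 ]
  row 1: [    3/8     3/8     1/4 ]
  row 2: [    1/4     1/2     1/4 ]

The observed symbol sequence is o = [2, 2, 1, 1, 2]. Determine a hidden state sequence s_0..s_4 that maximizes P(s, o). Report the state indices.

path = [2, 0, 2, 2, 0]

t=0: δ = [9.375e-02, 6.250e-02, 1.250e-01]  (obs o_0=2)
t=1: δ = [2.344e-02, 8.789e-03, 1.172e-02]  ψ = [2, 0, 0]  (obs o_1=2)
t=2: δ = [2.197e-03, 3.296e-03, 5.859e-03]  ψ = [2, 0, 0]  (obs o_2=1)
t=3: δ = [1.099e-03, 3.090e-04, 1.099e-03]  ψ = [2, 0, 2]  (obs o_3=1)
t=4: δ = [2.060e-04, 1.030e-04, 1.373e-04]  ψ = [2, 0, 0]  (obs o_4=2)
backtrack: best end state = 0; path = [2, 0, 2, 2, 0]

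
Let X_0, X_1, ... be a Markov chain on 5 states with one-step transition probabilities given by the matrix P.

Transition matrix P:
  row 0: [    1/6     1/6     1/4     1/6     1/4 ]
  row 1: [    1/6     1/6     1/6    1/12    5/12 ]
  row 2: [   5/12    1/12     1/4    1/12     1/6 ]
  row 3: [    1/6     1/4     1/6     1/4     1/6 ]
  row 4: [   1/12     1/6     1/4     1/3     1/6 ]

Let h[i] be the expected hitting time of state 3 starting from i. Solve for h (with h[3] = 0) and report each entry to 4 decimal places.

First-step conditioning: h[3] = 0; for i ≠ 3, h[i] = 1 + Σ_k P[i][k]·h[k].
  h[0] = 1 + 1/6·h[0] + 1/6·h[1] + 1/4·h[2] + 1/4·h[4]
  h[1] = 1 + 1/6·h[0] + 1/6·h[1] + 1/6·h[2] + 5/12·h[4]
  h[2] = 1 + 5/12·h[0] + 1/12·h[1] + 1/4·h[2] + 1/6·h[4]
  h[4] = 1 + 1/12·h[0] + 1/6·h[1] + 1/4·h[2] + 1/6·h[4]
Solving the 4×4 linear system over states ≠ 3 gives exactly h = [22308/3877, 23424/3877, 24360/3877, 0, 18876/3877] (h[3] = 0 is the target).

h = [5.7539, 6.0418, 6.2832, 0.0000, 4.8687]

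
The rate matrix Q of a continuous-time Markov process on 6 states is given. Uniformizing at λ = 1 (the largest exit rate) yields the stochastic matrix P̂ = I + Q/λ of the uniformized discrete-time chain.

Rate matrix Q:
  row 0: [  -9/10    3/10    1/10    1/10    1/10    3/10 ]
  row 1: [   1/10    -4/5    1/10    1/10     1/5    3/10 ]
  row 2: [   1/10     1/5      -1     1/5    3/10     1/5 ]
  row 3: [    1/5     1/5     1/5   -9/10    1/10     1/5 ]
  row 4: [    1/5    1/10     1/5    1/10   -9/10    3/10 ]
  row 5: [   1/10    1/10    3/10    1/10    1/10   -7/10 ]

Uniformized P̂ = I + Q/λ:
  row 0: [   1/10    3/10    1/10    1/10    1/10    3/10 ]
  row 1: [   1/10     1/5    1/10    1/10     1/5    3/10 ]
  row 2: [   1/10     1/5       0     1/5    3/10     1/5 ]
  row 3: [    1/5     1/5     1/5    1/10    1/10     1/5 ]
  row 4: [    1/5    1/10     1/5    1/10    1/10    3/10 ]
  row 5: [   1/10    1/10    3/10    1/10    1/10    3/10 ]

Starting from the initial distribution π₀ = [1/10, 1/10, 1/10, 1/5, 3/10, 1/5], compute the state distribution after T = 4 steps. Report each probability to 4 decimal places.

t=0: π = [0.1000, 0.1000, 0.1000, 0.2000, 0.3000, 0.2000]
t=1: π = [0.1500, 0.1600, 0.1800, 0.1100, 0.1300, 0.2700]
t=2: π = [0.1240, 0.1750, 0.1600, 0.1180, 0.1520, 0.2710]
t=3: π = [0.1270, 0.1701, 0.1652, 0.1160, 0.1495, 0.2722]
t=4: π = [0.1266, 0.1705, 0.1645, 0.1165, 0.1501, 0.2719]

π = [0.1266, 0.1705, 0.1645, 0.1165, 0.1501, 0.2719]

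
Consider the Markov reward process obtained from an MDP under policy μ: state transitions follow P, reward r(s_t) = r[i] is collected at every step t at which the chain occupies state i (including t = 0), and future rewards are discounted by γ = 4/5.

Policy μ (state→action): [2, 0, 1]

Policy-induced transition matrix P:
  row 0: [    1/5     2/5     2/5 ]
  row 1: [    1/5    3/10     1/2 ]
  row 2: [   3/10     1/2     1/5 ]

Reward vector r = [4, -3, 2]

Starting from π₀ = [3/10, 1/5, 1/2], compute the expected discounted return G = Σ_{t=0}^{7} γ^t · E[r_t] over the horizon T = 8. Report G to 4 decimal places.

t=0: π = [0.3000, 0.2000, 0.5000], E[r] = 1.6000, γ^t·E[r] = 1.600000, running G = 1.600000
t=1: π = [0.2500, 0.4300, 0.3200], E[r] = 0.3500, γ^t·E[r] = 0.280000, running G = 1.880000
t=2: π = [0.2320, 0.3890, 0.3790], E[r] = 0.5190, γ^t·E[r] = 0.332160, running G = 2.212160
t=3: π = [0.2379, 0.3990, 0.3631], E[r] = 0.4808, γ^t·E[r] = 0.246170, running G = 2.458330
t=4: π = [0.2363, 0.3964, 0.3673], E[r] = 0.4906, γ^t·E[r] = 0.200937, running G = 2.659267
t=5: π = [0.2367, 0.3971, 0.3662], E[r] = 0.4880, γ^t·E[r] = 0.159915, running G = 2.819182
t=6: π = [0.2366, 0.3969, 0.3665], E[r] = 0.4887, γ^t·E[r] = 0.128107, running G = 2.947288
t=7: π = [0.2366, 0.3970, 0.3664], E[r] = 0.4885, γ^t·E[r] = 0.102449, running G = 3.049737

G = 3.0497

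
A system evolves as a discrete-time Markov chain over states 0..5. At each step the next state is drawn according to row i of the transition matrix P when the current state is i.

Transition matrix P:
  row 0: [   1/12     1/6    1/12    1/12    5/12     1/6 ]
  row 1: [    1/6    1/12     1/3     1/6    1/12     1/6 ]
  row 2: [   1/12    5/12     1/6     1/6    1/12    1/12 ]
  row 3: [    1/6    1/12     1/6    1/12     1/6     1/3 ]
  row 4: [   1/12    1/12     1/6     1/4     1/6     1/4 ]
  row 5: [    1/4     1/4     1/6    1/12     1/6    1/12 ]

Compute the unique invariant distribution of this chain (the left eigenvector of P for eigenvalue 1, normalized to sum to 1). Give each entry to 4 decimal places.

Balance equations π_j = Σ_i π_i·P[i][j]:
  π_0 = 1/12·π_0 + 1/6·π_1 + 1/12·π_2 + 1/6·π_3 + 1/12·π_4 + 1/4·π_5
  π_1 = 1/6·π_0 + 1/12·π_1 + 5/12·π_2 + 1/12·π_3 + 1/12·π_4 + 1/4·π_5
  π_2 = 1/12·π_0 + 1/3·π_1 + 1/6·π_2 + 1/6·π_3 + 1/6·π_4 + 1/6·π_5
  π_3 = 1/12·π_0 + 1/6·π_1 + 1/6·π_2 + 1/12·π_3 + 1/4·π_4 + 1/12·π_5
  π_4 = 5/12·π_0 + 1/12·π_1 + 1/12·π_2 + 1/6·π_3 + 1/6·π_4 + 1/6·π_5
  normalize: π_0 + π_1 + π_2 + π_3 + π_4 + π_5 = 1
Solving the linear system gives exactly π = [126/901, 5198/27931, 5196/27931, 3988/27931, 9531/55862, 9755/55862].

π = [0.1398, 0.1861, 0.1860, 0.1428, 0.1706, 0.1746]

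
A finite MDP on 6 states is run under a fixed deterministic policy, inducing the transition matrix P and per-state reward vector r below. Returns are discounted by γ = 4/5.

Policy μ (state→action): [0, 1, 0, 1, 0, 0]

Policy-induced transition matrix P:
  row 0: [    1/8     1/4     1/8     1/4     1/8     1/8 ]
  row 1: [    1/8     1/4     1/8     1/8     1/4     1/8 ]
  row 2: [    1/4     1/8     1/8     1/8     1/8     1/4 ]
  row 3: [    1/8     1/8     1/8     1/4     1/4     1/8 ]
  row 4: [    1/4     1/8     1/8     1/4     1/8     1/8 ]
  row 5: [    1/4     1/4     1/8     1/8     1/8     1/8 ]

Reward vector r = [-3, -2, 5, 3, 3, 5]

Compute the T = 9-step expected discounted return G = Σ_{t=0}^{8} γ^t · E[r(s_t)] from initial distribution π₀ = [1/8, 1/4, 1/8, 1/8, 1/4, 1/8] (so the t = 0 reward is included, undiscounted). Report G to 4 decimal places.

t=0: π = [0.1250, 0.2500, 0.1250, 0.1250, 0.2500, 0.1250], E[r] = 1.5000, γ^t·E[r] = 1.500000, running G = 1.500000
t=1: π = [0.1875, 0.1875, 0.1250, 0.1875, 0.1719, 0.1406], E[r] = 1.4688, γ^t·E[r] = 1.175000, running G = 2.675000
t=2: π = [0.1797, 0.1895, 0.1250, 0.1934, 0.1719, 0.1406], E[r] = 1.5059, γ^t·E[r] = 0.963750, running G = 3.638750
t=3: π = [0.1797, 0.1887, 0.1250, 0.1931, 0.1729, 0.1406], E[r] = 1.5095, γ^t·E[r] = 0.772875, running G = 4.411625
t=4: π = [0.1798, 0.1886, 0.1250, 0.1932, 0.1727, 0.1406], E[r] = 1.5092, γ^t·E[r] = 0.618188, running G = 5.029813
t=5: π = [0.1798, 0.1886, 0.1250, 0.1932, 0.1727, 0.1406], E[r] = 1.5093, γ^t·E[r] = 0.494574, running G = 5.524386
t=6: π = [0.1798, 0.1886, 0.1250, 0.1932, 0.1727, 0.1406], E[r] = 1.5093, γ^t·E[r] = 0.395661, running G = 5.920047
t=7: π = [0.1798, 0.1886, 0.1250, 0.1932, 0.1727, 0.1406], E[r] = 1.5093, γ^t·E[r] = 0.316529, running G = 6.236576
t=8: π = [0.1798, 0.1886, 0.1250, 0.1932, 0.1727, 0.1406], E[r] = 1.5093, γ^t·E[r] = 0.253223, running G = 6.489799

G = 6.4898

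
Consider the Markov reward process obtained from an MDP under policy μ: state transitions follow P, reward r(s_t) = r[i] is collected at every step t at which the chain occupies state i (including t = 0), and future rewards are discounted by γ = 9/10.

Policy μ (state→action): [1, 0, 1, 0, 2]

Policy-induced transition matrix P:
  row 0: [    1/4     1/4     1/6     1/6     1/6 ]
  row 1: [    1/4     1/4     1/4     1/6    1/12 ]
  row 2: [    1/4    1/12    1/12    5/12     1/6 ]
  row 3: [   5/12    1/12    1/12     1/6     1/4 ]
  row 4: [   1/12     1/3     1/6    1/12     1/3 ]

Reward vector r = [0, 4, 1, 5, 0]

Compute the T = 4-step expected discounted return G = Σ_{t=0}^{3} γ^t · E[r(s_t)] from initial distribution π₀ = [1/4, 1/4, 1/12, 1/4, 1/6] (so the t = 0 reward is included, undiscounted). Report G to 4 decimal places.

t=0: π = [0.2500, 0.2500, 0.0833, 0.2500, 0.1667], E[r] = 2.3333, γ^t·E[r] = 2.333333, running G = 2.333333
t=1: π = [0.2639, 0.2083, 0.1597, 0.1736, 0.1944], E[r] = 1.8611, γ^t·E[r] = 1.675000, running G = 4.008333
t=2: π = [0.2465, 0.2106, 0.1563, 0.1904, 0.1962], E[r] = 1.9508, γ^t·E[r] = 1.580156, running G = 5.588490
t=3: π = [0.2490, 0.2086, 0.1553, 0.1894, 0.1977], E[r] = 1.9365, γ^t·E[r] = 1.411734, running G = 7.000224

G = 7.0002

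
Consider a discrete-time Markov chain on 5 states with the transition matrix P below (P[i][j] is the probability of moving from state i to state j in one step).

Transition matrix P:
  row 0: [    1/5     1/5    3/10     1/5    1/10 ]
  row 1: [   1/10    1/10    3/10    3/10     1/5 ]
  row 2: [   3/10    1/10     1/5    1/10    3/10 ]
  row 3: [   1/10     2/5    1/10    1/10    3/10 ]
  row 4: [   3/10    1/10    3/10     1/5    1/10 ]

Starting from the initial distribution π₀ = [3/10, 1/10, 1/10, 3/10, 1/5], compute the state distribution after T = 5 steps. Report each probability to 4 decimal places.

π = [0.2092, 0.1738, 0.2407, 0.1756, 0.2008]

t=0: π = [0.3000, 0.1000, 0.1000, 0.3000, 0.2000]
t=1: π = [0.1900, 0.2200, 0.2300, 0.1700, 0.1900]
t=2: π = [0.2030, 0.1700, 0.2430, 0.1820, 0.2020]
t=3: π = [0.2093, 0.1749, 0.2393, 0.1745, 0.2020]
t=4: π = [0.2092, 0.1733, 0.2412, 0.1761, 0.2003]
t=5: π = [0.2092, 0.1738, 0.2407, 0.1756, 0.2008]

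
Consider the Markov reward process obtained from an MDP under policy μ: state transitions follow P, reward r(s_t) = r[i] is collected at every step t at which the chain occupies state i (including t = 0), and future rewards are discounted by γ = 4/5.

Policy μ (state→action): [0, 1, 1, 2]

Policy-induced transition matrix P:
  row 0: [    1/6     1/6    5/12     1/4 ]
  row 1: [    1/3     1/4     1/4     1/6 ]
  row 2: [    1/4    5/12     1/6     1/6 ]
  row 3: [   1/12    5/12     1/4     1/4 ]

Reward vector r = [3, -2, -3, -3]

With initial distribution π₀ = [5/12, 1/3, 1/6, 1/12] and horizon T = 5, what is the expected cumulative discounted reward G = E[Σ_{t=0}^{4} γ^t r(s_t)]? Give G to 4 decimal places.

G = -3.3842

t=0: π = [0.4167, 0.3333, 0.1667, 0.0833], E[r] = -0.1667, γ^t·E[r] = -0.166667, running G = -0.166667
t=1: π = [0.2292, 0.2569, 0.3056, 0.2083], E[r] = -1.3681, γ^t·E[r] = -1.094444, running G = -1.261111
t=2: π = [0.2176, 0.3166, 0.2627, 0.2031], E[r] = -1.3779, γ^t·E[r] = -0.881852, running G = -2.142963
t=3: π = [0.2244, 0.3095, 0.2644, 0.2017], E[r] = -1.3441, γ^t·E[r] = -0.688198, running G = -2.831160
t=4: π = [0.2235, 0.3090, 0.2654, 0.2022], E[r] = -1.3502, γ^t·E[r] = -0.553035, running G = -3.384196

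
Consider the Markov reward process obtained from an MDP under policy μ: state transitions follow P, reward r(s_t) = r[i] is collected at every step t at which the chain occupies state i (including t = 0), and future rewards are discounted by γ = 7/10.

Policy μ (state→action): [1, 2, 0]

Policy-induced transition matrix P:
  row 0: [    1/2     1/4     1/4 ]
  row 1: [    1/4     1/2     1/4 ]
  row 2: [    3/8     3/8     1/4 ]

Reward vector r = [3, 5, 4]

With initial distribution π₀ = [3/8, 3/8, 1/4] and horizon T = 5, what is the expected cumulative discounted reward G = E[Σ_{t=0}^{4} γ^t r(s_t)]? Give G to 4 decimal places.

t=0: π = [0.3750, 0.3750, 0.2500], E[r] = 4.0000, γ^t·E[r] = 4.000000, running G = 4.000000
t=1: π = [0.3750, 0.3750, 0.2500], E[r] = 4.0000, γ^t·E[r] = 2.800000, running G = 6.800000
t=2: π = [0.3750, 0.3750, 0.2500], E[r] = 4.0000, γ^t·E[r] = 1.960000, running G = 8.760000
t=3: π = [0.3750, 0.3750, 0.2500], E[r] = 4.0000, γ^t·E[r] = 1.372000, running G = 10.132000
t=4: π = [0.3750, 0.3750, 0.2500], E[r] = 4.0000, γ^t·E[r] = 0.960400, running G = 11.092400

G = 11.0924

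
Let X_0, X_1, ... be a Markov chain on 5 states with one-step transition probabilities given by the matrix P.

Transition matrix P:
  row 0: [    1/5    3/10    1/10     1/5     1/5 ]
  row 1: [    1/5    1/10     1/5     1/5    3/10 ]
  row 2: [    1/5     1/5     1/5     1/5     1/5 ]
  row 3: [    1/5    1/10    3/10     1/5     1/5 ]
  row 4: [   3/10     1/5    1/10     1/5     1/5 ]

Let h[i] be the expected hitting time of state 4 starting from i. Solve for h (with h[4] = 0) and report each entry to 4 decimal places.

h = [4.5417, 4.1667, 4.5833, 4.6250, 0.0000]

First-step conditioning: h[4] = 0; for i ≠ 4, h[i] = 1 + Σ_k P[i][k]·h[k].
  h[0] = 1 + 1/5·h[0] + 3/10·h[1] + 1/10·h[2] + 1/5·h[3]
  h[1] = 1 + 1/5·h[0] + 1/10·h[1] + 1/5·h[2] + 1/5·h[3]
  h[2] = 1 + 1/5·h[0] + 1/5·h[1] + 1/5·h[2] + 1/5·h[3]
  h[3] = 1 + 1/5·h[0] + 1/10·h[1] + 3/10·h[2] + 1/5·h[3]
Solving the 4×4 linear system over states ≠ 4 gives exactly h = [109/24, 25/6, 55/12, 37/8, 0] (h[4] = 0 is the target).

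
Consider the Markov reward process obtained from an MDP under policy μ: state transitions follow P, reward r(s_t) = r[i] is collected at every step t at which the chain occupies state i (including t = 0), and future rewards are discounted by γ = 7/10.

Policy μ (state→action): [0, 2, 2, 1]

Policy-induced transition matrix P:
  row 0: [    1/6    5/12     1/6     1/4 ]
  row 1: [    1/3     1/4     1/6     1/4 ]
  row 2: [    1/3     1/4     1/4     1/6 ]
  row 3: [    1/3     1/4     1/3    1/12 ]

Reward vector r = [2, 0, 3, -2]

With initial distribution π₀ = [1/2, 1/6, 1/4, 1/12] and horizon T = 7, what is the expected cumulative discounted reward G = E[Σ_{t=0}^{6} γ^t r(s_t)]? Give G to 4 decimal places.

t=0: π = [0.5000, 0.1667, 0.2500, 0.0833], E[r] = 1.5833, γ^t·E[r] = 1.583333, running G = 1.583333
t=1: π = [0.2500, 0.3333, 0.2014, 0.2153], E[r] = 0.6736, γ^t·E[r] = 0.471528, running G = 2.054861
t=2: π = [0.2917, 0.2917, 0.2193, 0.1973], E[r] = 0.8466, γ^t·E[r] = 0.414855, running G = 2.469716
t=3: π = [0.2847, 0.2986, 0.2178, 0.1988], E[r] = 0.8253, γ^t·E[r] = 0.283071, running G = 2.752787
t=4: π = [0.2859, 0.2975, 0.2180, 0.1987], E[r] = 0.8282, γ^t·E[r] = 0.198855, running G = 2.951642
t=5: π = [0.2857, 0.2976, 0.2179, 0.1987], E[r] = 0.8278, γ^t·E[r] = 0.139125, running G = 3.090767
t=6: π = [0.2857, 0.2976, 0.2179, 0.1987], E[r] = 0.8278, γ^t·E[r] = 0.097396, running G = 3.188163

G = 3.1882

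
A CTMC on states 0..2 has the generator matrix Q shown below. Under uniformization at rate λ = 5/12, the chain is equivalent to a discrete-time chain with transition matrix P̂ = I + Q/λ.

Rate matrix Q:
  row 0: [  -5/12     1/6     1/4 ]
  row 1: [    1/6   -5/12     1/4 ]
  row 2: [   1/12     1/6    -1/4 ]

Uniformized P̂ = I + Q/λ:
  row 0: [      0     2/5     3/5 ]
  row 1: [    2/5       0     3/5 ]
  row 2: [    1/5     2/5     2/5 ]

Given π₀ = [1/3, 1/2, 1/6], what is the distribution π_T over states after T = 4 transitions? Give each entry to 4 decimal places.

t=0: π = [0.3333, 0.5000, 0.1667]
t=1: π = [0.2333, 0.2000, 0.5667]
t=2: π = [0.1933, 0.3200, 0.4867]
t=3: π = [0.2253, 0.2720, 0.5027]
t=4: π = [0.2093, 0.2912, 0.4995]

π = [0.2093, 0.2912, 0.4995]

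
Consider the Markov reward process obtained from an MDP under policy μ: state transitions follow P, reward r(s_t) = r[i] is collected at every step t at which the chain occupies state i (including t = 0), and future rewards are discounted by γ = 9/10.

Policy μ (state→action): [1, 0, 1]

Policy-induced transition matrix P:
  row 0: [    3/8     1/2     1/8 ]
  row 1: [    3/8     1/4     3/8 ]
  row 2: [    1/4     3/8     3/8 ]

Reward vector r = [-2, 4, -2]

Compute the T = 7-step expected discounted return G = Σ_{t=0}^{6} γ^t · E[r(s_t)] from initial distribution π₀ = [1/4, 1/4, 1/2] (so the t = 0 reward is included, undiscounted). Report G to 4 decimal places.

t=0: π = [0.2500, 0.2500, 0.5000], E[r] = -0.5000, γ^t·E[r] = -0.500000, running G = -0.500000
t=1: π = [0.3125, 0.3750, 0.3125], E[r] = 0.2500, γ^t·E[r] = 0.225000, running G = -0.275000
t=2: π = [0.3359, 0.3672, 0.2969], E[r] = 0.2031, γ^t·E[r] = 0.164531, running G = -0.110469
t=3: π = [0.3379, 0.3711, 0.2910], E[r] = 0.2266, γ^t·E[r] = 0.165164, running G = 0.054695
t=4: π = [0.3386, 0.3708, 0.2905], E[r] = 0.2251, γ^t·E[r] = 0.147687, running G = 0.202382
t=5: π = [0.3387, 0.3710, 0.2903], E[r] = 0.2258, γ^t·E[r] = 0.133350, running G = 0.335732
t=6: π = [0.3387, 0.3710, 0.2903], E[r] = 0.2258, γ^t·E[r] = 0.119991, running G = 0.455723

G = 0.4557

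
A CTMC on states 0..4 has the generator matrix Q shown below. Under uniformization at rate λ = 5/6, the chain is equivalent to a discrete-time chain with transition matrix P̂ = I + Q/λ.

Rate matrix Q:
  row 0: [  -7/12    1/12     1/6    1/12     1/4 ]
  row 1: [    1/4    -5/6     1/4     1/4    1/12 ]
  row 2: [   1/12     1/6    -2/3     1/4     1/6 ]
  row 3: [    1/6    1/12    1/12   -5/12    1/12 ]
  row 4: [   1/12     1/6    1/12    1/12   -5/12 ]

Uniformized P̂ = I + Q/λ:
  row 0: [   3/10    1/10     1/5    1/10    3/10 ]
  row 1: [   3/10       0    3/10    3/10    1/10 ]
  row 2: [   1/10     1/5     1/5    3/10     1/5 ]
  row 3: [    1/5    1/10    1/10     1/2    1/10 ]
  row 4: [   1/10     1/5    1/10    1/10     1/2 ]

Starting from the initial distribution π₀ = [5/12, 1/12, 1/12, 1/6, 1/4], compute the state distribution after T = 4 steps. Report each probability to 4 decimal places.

π = [0.1892, 0.1296, 0.1611, 0.2604, 0.2597]

t=0: π = [0.4167, 0.0833, 0.0833, 0.1667, 0.2500]
t=1: π = [0.2167, 0.1250, 0.1667, 0.2000, 0.2917]
t=2: π = [0.1883, 0.1333, 0.1633, 0.2383, 0.2767]
t=3: π = [0.1882, 0.1307, 0.1618, 0.2547, 0.2647]
t=4: π = [0.1892, 0.1296, 0.1611, 0.2604, 0.2597]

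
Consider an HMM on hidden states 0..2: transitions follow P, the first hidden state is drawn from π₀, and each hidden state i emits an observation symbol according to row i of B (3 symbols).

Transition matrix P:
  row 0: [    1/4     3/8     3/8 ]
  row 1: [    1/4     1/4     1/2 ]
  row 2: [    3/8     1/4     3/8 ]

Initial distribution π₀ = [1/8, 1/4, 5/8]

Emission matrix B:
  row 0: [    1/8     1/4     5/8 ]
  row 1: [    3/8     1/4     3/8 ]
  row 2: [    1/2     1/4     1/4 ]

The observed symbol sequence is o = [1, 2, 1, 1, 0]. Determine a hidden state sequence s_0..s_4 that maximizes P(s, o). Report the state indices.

t=0: δ = [3.125e-02, 6.250e-02, 1.562e-01]  (obs o_0=1)
t=1: δ = [3.662e-02, 1.465e-02, 1.465e-02]  ψ = [2, 2, 2]  (obs o_1=2)
t=2: δ = [2.289e-03, 3.433e-03, 3.433e-03]  ψ = [0, 0, 0]  (obs o_2=1)
t=3: δ = [3.219e-04, 2.146e-04, 4.292e-04]  ψ = [2, 0, 1]  (obs o_3=1)
t=4: δ = [2.012e-05, 4.526e-05, 8.047e-05]  ψ = [2, 0, 2]  (obs o_4=0)
backtrack: best end state = 2; path = [2, 0, 1, 2, 2]

path = [2, 0, 1, 2, 2]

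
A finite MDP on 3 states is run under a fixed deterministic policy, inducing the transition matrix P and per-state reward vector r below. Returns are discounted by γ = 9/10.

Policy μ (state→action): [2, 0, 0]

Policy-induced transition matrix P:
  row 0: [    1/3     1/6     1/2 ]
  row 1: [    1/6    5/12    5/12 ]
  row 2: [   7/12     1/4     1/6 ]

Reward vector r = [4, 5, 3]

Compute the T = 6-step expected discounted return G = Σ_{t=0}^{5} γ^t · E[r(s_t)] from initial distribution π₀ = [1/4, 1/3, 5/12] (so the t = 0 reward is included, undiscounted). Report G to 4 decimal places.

t=0: π = [0.2500, 0.3333, 0.4167], E[r] = 3.9167, γ^t·E[r] = 3.916667, running G = 3.916667
t=1: π = [0.3819, 0.2847, 0.3333], E[r] = 3.9514, γ^t·E[r] = 3.556250, running G = 7.472917
t=2: π = [0.3692, 0.2656, 0.3652], E[r] = 3.9005, γ^t·E[r] = 3.159375, running G = 10.632292
t=3: π = [0.3804, 0.2635, 0.3561], E[r] = 3.9074, γ^t·E[r] = 2.848465, running G = 13.480757
t=4: π = [0.3785, 0.2622, 0.3593], E[r] = 3.9029, γ^t·E[r] = 2.560689, running G = 16.041445
t=5: π = [0.3795, 0.2622, 0.3584], E[r] = 3.9038, γ^t·E[r] = 2.305151, running G = 18.346596

G = 18.3466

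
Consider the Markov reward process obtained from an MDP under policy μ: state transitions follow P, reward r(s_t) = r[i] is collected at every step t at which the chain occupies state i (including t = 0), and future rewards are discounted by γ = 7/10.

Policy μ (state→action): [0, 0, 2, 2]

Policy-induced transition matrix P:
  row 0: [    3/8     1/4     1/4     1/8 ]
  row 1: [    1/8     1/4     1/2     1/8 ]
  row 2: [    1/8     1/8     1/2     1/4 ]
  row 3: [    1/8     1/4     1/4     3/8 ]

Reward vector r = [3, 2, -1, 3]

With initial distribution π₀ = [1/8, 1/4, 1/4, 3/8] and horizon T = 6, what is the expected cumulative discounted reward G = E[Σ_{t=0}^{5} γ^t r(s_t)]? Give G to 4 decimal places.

t=0: π = [0.1250, 0.2500, 0.2500, 0.3750], E[r] = 1.7500, γ^t·E[r] = 1.750000, running G = 1.750000
t=1: π = [0.1563, 0.2188, 0.3750, 0.2500], E[r] = 1.2813, γ^t·E[r] = 0.896875, running G = 2.646875
t=2: π = [0.1641, 0.2031, 0.3984, 0.2344], E[r] = 1.2031, γ^t·E[r] = 0.589531, running G = 3.236406
t=3: π = [0.1660, 0.2002, 0.4004, 0.2334], E[r] = 1.1982, γ^t·E[r] = 0.410997, running G = 3.647403
t=4: π = [0.1665, 0.2000, 0.4001, 0.2334], E[r] = 1.1995, γ^t·E[r] = 0.287991, running G = 3.935394
t=5: π = [0.1666, 0.2000, 0.4000, 0.2334], E[r] = 1.1999, γ^t·E[r] = 0.201671, running G = 4.137065

G = 4.1371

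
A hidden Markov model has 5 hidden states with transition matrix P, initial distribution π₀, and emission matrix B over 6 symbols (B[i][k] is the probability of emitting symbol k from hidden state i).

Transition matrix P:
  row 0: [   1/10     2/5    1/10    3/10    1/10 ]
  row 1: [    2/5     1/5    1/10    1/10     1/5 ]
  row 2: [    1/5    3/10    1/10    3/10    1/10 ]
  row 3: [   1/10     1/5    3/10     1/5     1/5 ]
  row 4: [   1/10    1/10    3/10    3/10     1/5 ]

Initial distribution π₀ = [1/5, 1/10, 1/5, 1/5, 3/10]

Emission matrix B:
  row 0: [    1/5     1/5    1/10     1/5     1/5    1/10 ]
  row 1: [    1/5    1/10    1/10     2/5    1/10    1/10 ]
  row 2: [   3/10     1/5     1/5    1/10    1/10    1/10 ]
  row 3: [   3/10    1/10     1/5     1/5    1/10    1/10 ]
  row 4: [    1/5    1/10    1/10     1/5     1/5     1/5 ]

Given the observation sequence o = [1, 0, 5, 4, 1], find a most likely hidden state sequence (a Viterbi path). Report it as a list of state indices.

path = [0, 1, 0, 1, 0]

t=0: δ = [4.000e-02, 1.000e-02, 4.000e-02, 2.000e-02, 3.000e-02]  (obs o_0=1)
t=1: δ = [1.600e-03, 3.200e-03, 2.700e-03, 3.600e-03, 1.200e-03]  ψ = [2, 0, 4, 0, 4]  (obs o_1=0)
t=2: δ = [1.280e-04, 8.100e-05, 1.080e-04, 8.100e-05, 1.440e-04]  ψ = [1, 2, 3, 2, 3]  (obs o_2=5)
t=3: δ = [6.480e-06, 5.120e-06, 4.320e-06, 4.320e-06, 5.760e-06]  ψ = [1, 0, 4, 4, 4]  (obs o_3=4)
t=4: δ = [4.096e-07, 2.592e-07, 3.456e-07, 1.944e-07, 1.152e-07]  ψ = [1, 0, 4, 0, 4]  (obs o_4=1)
backtrack: best end state = 0; path = [0, 1, 0, 1, 0]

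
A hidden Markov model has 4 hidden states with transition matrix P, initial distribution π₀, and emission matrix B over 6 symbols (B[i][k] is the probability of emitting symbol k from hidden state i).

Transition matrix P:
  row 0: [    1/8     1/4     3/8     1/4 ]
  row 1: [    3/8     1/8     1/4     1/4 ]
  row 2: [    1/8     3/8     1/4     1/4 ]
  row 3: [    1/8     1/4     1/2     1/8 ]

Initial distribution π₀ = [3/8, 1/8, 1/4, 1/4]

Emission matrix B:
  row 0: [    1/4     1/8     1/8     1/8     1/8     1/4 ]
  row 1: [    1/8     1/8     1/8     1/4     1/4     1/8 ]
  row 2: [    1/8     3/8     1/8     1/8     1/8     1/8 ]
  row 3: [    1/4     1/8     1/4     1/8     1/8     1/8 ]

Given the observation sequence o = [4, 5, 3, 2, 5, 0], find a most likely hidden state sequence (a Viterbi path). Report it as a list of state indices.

path = [0, 2, 1, 3, 2, 3]

t=0: δ = [4.688e-02, 3.125e-02, 3.125e-02, 3.125e-02]  (obs o_0=4)
t=1: δ = [2.930e-03, 1.465e-03, 2.197e-03, 1.465e-03]  ψ = [1, 0, 0, 0]  (obs o_1=5)
t=2: δ = [6.866e-05, 2.060e-04, 1.373e-04, 9.155e-05]  ψ = [1, 2, 0, 0]  (obs o_2=3)
t=3: δ = [9.656e-06, 6.437e-06, 6.437e-06, 1.287e-05]  ψ = [1, 2, 1, 1]  (obs o_3=2)
t=4: δ = [6.035e-07, 4.023e-07, 8.047e-07, 3.017e-07]  ψ = [1, 3, 3, 0]  (obs o_4=5)
t=5: δ = [3.772e-08, 3.772e-08, 2.829e-08, 5.029e-08]  ψ = [1, 2, 0, 2]  (obs o_5=0)
backtrack: best end state = 3; path = [0, 2, 1, 3, 2, 3]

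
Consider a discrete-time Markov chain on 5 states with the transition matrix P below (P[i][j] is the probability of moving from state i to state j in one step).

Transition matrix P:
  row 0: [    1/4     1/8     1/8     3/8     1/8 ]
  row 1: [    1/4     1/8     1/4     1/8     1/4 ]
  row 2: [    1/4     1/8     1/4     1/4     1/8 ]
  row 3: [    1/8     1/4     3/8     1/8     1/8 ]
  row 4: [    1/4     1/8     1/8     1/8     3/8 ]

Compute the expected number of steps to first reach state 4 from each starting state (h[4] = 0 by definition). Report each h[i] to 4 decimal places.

First-step conditioning: h[4] = 0; for i ≠ 4, h[i] = 1 + Σ_k P[i][k]·h[k].
  h[0] = 1 + 1/4·h[0] + 1/8·h[1] + 1/8·h[2] + 3/8·h[3]
  h[1] = 1 + 1/4·h[0] + 1/8·h[1] + 1/4·h[2] + 1/8·h[3]
  h[2] = 1 + 1/4·h[0] + 1/8·h[1] + 1/4·h[2] + 1/4·h[3]
  h[3] = 1 + 1/8·h[0] + 1/4·h[1] + 3/8·h[2] + 1/8·h[3]
Solving the 4×4 linear system over states ≠ 4 gives exactly h = [4728/683, 4152/683, 4736/683, 4672/683, 0] (h[4] = 0 is the target).

h = [6.9224, 6.0791, 6.9341, 6.8404, 0.0000]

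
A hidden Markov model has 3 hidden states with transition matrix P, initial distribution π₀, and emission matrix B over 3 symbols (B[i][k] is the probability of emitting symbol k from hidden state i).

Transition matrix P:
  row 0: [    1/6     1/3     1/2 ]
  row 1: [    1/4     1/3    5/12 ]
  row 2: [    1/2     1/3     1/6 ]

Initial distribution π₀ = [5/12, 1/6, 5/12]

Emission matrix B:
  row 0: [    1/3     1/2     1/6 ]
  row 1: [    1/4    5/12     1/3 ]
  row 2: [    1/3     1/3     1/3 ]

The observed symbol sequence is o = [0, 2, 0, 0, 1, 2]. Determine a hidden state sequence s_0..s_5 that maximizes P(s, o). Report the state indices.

path = [0, 2, 0, 2, 0, 2]

t=0: δ = [1.389e-01, 4.167e-02, 1.389e-01]  (obs o_0=0)
t=1: δ = [1.157e-02, 1.543e-02, 2.315e-02]  ψ = [2, 0, 0]  (obs o_1=2)
t=2: δ = [3.858e-03, 1.929e-03, 2.143e-03]  ψ = [2, 2, 1]  (obs o_2=0)
t=3: δ = [3.572e-04, 3.215e-04, 6.430e-04]  ψ = [2, 0, 0]  (obs o_3=0)
t=4: δ = [1.608e-04, 8.931e-05, 5.954e-05]  ψ = [2, 2, 0]  (obs o_4=1)
t=5: δ = [4.961e-06, 1.786e-05, 2.679e-05]  ψ = [2, 0, 0]  (obs o_5=2)
backtrack: best end state = 2; path = [0, 2, 0, 2, 0, 2]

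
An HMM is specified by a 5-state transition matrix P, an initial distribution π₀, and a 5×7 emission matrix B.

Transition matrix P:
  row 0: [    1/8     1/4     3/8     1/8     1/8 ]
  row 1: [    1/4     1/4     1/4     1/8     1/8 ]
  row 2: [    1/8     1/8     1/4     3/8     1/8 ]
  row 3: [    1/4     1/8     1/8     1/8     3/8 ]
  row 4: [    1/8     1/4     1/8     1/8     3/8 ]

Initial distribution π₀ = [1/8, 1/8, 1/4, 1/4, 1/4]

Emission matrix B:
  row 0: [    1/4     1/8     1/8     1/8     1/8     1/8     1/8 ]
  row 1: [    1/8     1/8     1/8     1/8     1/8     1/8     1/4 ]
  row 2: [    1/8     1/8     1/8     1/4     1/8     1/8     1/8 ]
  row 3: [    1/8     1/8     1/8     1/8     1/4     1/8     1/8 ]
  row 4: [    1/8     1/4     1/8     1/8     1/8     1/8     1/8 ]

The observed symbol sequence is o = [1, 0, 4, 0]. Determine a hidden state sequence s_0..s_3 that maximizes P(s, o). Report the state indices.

t=0: δ = [1.562e-02, 1.562e-02, 3.125e-02, 3.125e-02, 6.250e-02]  (obs o_0=1)
t=1: δ = [1.953e-03, 1.953e-03, 9.766e-04, 1.465e-03, 2.930e-03]  ψ = [3, 4, 2, 2, 4]  (obs o_1=0)
t=2: δ = [6.104e-05, 9.155e-05, 9.155e-05, 9.155e-05, 1.373e-04]  ψ = [1, 4, 0, 2, 4]  (obs o_2=4)
t=3: δ = [5.722e-06, 4.292e-06, 2.861e-06, 4.292e-06, 6.437e-06]  ψ = [1, 4, 0, 2, 4]  (obs o_3=0)
backtrack: best end state = 4; path = [4, 4, 4, 4]

path = [4, 4, 4, 4]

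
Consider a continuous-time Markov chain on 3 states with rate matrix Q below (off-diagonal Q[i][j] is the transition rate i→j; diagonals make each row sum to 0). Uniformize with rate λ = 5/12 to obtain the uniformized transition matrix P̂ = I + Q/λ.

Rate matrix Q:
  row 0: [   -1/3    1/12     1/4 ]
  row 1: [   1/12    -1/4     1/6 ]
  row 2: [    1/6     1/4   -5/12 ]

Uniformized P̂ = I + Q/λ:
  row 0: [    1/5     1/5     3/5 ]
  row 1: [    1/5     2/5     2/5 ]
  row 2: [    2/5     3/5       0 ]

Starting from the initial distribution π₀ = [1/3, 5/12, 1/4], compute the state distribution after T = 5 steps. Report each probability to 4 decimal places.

t=0: π = [0.3333, 0.4167, 0.2500]
t=1: π = [0.2500, 0.3833, 0.3667]
t=2: π = [0.2733, 0.4233, 0.3033]
t=3: π = [0.2607, 0.4060, 0.3333]
t=4: π = [0.2667, 0.4145, 0.3188]
t=5: π = [0.2638, 0.4104, 0.3258]

π = [0.2638, 0.4104, 0.3258]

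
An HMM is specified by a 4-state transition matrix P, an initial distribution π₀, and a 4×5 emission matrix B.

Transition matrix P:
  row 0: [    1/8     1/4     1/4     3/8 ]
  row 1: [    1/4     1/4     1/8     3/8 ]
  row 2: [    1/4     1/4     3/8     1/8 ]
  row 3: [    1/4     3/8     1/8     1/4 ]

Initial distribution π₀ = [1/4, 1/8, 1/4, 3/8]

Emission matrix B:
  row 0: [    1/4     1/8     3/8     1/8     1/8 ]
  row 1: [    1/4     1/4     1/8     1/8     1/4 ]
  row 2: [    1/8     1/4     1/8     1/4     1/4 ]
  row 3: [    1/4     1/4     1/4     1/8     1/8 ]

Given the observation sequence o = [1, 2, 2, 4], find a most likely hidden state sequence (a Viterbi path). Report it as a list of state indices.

t=0: δ = [3.125e-02, 3.125e-02, 6.250e-02, 9.375e-02]  (obs o_0=1)
t=1: δ = [8.789e-03, 4.395e-03, 2.930e-03, 5.859e-03]  ψ = [3, 3, 2, 3]  (obs o_1=2)
t=2: δ = [5.493e-04, 2.747e-04, 2.747e-04, 8.240e-04]  ψ = [3, 0, 0, 0]  (obs o_2=2)
t=3: δ = [2.575e-05, 7.725e-05, 3.433e-05, 2.575e-05]  ψ = [3, 3, 0, 0]  (obs o_3=4)
backtrack: best end state = 1; path = [3, 0, 3, 1]

path = [3, 0, 3, 1]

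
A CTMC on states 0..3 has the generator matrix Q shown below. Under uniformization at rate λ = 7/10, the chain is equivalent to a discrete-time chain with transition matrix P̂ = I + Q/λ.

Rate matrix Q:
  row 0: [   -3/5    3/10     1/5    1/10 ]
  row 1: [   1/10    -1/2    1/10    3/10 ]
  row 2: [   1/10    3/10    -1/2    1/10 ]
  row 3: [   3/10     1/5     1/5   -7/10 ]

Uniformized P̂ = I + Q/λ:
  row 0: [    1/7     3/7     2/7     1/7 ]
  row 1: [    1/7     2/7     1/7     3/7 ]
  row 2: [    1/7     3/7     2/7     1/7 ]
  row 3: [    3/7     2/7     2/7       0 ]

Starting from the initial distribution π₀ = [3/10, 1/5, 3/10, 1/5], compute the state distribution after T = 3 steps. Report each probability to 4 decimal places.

π = [0.2070, 0.3464, 0.2356, 0.2111]

t=0: π = [0.3000, 0.2000, 0.3000, 0.2000]
t=1: π = [0.2000, 0.3714, 0.2571, 0.1714]
t=2: π = [0.1918, 0.3510, 0.2327, 0.2245]
t=3: π = [0.2070, 0.3464, 0.2356, 0.2111]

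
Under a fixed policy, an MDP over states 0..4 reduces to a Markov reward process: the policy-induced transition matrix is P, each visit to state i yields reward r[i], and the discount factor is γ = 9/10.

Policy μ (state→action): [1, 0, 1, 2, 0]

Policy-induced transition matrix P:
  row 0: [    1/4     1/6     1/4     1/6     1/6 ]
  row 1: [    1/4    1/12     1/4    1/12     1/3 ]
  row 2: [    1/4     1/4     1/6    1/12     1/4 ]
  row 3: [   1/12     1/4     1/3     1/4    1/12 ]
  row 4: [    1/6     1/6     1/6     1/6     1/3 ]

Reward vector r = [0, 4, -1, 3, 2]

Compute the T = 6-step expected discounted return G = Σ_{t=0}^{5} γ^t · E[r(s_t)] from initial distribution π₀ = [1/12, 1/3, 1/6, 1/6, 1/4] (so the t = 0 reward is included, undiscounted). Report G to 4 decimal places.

G = 7.4005

t=0: π = [0.0833, 0.3333, 0.1667, 0.1667, 0.2500], E[r] = 2.1667, γ^t·E[r] = 2.166667, running G = 2.166667
t=1: π = [0.2014, 0.1667, 0.2292, 0.1389, 0.2639], E[r] = 1.3819, γ^t·E[r] = 1.243750, running G = 3.410417
t=2: π = [0.2049, 0.1834, 0.2205, 0.1453, 0.2459], E[r] = 1.4410, γ^t·E[r] = 1.167188, running G = 4.577604
t=3: π = [0.2053, 0.1819, 0.2232, 0.1451, 0.2445], E[r] = 1.4285, γ^t·E[r] = 1.041398, running G = 5.619003
t=4: π = [0.2054, 0.1822, 0.2231, 0.1450, 0.2442], E[r] = 1.4292, γ^t·E[r] = 0.937694, running G = 6.556696
t=5: π = [0.2055, 0.1822, 0.2231, 0.1450, 0.2443], E[r] = 1.4289, γ^t·E[r] = 0.843762, running G = 7.400459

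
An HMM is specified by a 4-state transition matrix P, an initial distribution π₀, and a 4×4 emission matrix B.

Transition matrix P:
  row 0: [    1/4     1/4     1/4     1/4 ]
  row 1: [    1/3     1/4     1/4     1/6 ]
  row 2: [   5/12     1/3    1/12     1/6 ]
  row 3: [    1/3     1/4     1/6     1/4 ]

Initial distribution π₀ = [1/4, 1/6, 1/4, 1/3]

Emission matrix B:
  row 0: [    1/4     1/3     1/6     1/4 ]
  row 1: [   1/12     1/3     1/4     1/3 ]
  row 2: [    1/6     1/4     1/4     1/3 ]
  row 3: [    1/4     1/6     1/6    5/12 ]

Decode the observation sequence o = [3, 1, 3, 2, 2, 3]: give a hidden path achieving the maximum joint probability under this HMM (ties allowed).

path = [3, 0, 2, 1, 2, 1]

t=0: δ = [6.250e-02, 5.556e-02, 8.333e-02, 1.389e-01]  (obs o_0=3)
t=1: δ = [1.543e-02, 1.157e-02, 5.787e-03, 5.787e-03]  ψ = [3, 3, 3, 3]  (obs o_1=1)
t=2: δ = [9.645e-04, 1.286e-03, 1.286e-03, 1.608e-03]  ψ = [0, 0, 0, 0]  (obs o_2=3)
t=3: δ = [8.931e-05, 1.072e-04, 8.038e-05, 6.698e-05]  ψ = [2, 2, 1, 3]  (obs o_3=2)
t=4: δ = [5.954e-06, 6.698e-06, 6.698e-06, 3.721e-06]  ψ = [1, 1, 1, 0]  (obs o_4=2)
t=5: δ = [6.977e-07, 7.442e-07, 5.582e-07, 6.202e-07]  ψ = [2, 2, 1, 0]  (obs o_5=3)
backtrack: best end state = 1; path = [3, 0, 2, 1, 2, 1]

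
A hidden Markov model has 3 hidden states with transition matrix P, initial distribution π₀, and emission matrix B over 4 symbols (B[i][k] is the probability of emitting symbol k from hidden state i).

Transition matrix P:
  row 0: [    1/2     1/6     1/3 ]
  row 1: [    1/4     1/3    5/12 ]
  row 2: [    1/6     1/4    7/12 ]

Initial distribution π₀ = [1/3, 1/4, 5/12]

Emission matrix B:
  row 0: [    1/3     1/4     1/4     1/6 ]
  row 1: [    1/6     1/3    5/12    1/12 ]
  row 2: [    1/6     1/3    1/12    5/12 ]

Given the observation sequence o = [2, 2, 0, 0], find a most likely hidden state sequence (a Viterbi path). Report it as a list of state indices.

path = [0, 0, 0, 0]

t=0: δ = [8.333e-02, 1.042e-01, 3.472e-02]  (obs o_0=2)
t=1: δ = [1.042e-02, 1.447e-02, 3.617e-03]  ψ = [0, 1, 1]  (obs o_1=2)
t=2: δ = [1.736e-03, 8.038e-04, 1.005e-03]  ψ = [0, 1, 1]  (obs o_2=0)
t=3: δ = [2.894e-04, 4.823e-05, 9.768e-05]  ψ = [0, 0, 2]  (obs o_3=0)
backtrack: best end state = 0; path = [0, 0, 0, 0]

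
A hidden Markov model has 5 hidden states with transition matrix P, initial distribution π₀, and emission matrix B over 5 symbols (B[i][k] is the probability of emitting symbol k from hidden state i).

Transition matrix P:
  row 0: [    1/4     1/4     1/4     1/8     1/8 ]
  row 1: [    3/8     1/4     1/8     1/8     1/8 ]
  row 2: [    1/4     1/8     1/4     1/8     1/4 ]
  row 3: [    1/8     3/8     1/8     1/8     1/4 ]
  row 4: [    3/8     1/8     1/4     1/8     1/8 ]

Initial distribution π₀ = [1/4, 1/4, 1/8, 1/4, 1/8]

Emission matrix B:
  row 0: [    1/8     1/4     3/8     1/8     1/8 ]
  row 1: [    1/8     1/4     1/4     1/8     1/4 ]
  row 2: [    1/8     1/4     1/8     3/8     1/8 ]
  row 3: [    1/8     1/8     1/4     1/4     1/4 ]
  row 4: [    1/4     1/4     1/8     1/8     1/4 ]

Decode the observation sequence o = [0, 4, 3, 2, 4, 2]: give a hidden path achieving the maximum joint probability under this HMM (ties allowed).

t=0: δ = [3.125e-02, 3.125e-02, 1.562e-02, 3.125e-02, 3.125e-02]  (obs o_0=0)
t=1: δ = [1.465e-03, 2.930e-03, 9.766e-04, 9.766e-04, 1.953e-03]  ψ = [1, 3, 0, 0, 3]  (obs o_1=4)
t=2: δ = [1.373e-04, 9.155e-05, 1.831e-04, 9.155e-05, 4.578e-05]  ψ = [1, 1, 4, 1, 1]  (obs o_2=3)
t=3: δ = [1.717e-05, 8.583e-06, 5.722e-06, 5.722e-06, 5.722e-06]  ψ = [2, 0, 2, 2, 2]  (obs o_3=2)
t=4: δ = [5.364e-07, 1.073e-06, 5.364e-07, 5.364e-07, 5.364e-07]  ψ = [0, 0, 0, 0, 0]  (obs o_4=4)
t=5: δ = [1.509e-07, 6.706e-08, 1.676e-08, 3.353e-08, 1.676e-08]  ψ = [1, 1, 0, 1, 1]  (obs o_5=2)
backtrack: best end state = 0; path = [3, 4, 2, 0, 1, 0]

path = [3, 4, 2, 0, 1, 0]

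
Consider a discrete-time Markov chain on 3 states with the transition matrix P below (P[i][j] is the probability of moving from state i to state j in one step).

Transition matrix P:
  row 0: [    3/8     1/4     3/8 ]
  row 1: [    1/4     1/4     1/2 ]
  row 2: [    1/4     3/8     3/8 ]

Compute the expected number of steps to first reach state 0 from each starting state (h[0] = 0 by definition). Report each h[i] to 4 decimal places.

First-step conditioning: h[0] = 0; for i ≠ 0, h[i] = 1 + Σ_k P[i][k]·h[k].
  h[1] = 1 + 1/4·h[1] + 1/2·h[2]
  h[2] = 1 + 3/8·h[1] + 3/8·h[2]
Solving the 2×2 linear system over states ≠ 0 gives exactly h = [0, 4, 4] (h[0] = 0 is the target).

h = [0.0000, 4.0000, 4.0000]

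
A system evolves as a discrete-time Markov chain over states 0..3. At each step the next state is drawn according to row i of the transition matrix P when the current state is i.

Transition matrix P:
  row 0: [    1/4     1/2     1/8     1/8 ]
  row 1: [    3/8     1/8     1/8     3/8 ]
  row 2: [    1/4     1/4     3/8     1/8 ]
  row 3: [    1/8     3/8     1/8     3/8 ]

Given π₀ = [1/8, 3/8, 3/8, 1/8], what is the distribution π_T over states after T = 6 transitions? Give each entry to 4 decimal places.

t=0: π = [0.1250, 0.3750, 0.3750, 0.1250]
t=1: π = [0.2813, 0.2500, 0.2188, 0.2500]
t=2: π = [0.2500, 0.3203, 0.1797, 0.2500]
t=3: π = [0.2588, 0.3037, 0.1699, 0.2676]
t=4: π = [0.2545, 0.3102, 0.1675, 0.2678]
t=5: π = [0.2553, 0.3083, 0.1669, 0.2695]
t=6: π = [0.2549, 0.3090, 0.1667, 0.2695]

π = [0.2549, 0.3090, 0.1667, 0.2695]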